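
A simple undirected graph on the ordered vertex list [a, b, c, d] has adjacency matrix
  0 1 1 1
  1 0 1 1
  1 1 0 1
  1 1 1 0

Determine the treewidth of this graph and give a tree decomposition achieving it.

Treewidth 3.
One such decomposition:
Bags: B1 = {a, b, c, d}
Tree: (single bag)

A single bag containing all 4 vertices is trivially a valid decomposition of width 3. On the other hand G contains the 4-clique {a, b, c, d}. A clique must lie in a single bag of any decomposition, so no decomposition can have width below 3. The upper and lower bounds meet at 3, so that is the treewidth.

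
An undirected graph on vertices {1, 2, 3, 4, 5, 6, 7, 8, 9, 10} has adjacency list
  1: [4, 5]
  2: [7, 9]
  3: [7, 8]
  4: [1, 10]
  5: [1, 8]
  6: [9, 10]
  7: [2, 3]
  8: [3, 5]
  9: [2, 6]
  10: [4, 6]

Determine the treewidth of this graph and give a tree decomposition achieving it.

Treewidth 2.
One such decomposition:
Bags: B1 = {1, 4, 10}  B2 = {1, 6, 10}  B3 = {1, 6, 9}  B4 = {1, 2, 9}  B5 = {1, 2, 7}  B6 = {1, 3, 7}  B7 = {1, 3, 8}  B8 = {1, 5, 8}
Tree: B1–B2, B2–B3, B3–B4, B4–B5, B5–B6, B6–B7, B7–B8

Each bag holds 3 vertices, so the decomposition has width 2, which upper-bounds the treewidth. For the lower bound, G contains the cycle 1–4–10–6–9–2–7–3–8–5–1, so G is not a forest; only forests have treewidth ≤ 1, hence tw(G) ≥ 2. The upper and lower bounds meet at 2, so that is the treewidth.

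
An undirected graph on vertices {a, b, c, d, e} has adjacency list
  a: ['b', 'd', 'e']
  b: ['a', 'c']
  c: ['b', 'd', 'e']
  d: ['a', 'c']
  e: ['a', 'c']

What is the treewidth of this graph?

A width-2 tree decomposition is:
Bags: B1 = {a, c, d}  B2 = {a, c, e}  B3 = {a, b, c}
Tree: B1–B2, B2–B3
Each bag holds 3 vertices, so the decomposition has width 2, which upper-bounds the treewidth. For the lower bound, G contains the cycle a–d–c–e–a, so G is not a forest; only forests have treewidth ≤ 1, hence tw(G) ≥ 2. Hence tw(G) = 2 exactly.

2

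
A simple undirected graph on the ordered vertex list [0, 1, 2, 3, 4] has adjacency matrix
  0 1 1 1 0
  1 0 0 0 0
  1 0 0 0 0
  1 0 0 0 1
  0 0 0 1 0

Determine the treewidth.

1

A width-1 tree decomposition is:
Bags: B1 = {0, 3}  B2 = {0, 2}  B3 = {3, 4}  B4 = {0, 1}
Tree: B1–B2, B1–B3, B1–B4
Every bag has size at most 2, so the width is 2 − 1 = 1 and tw(G) ≤ 1. G has an edge, so its treewidth is at least 1. Combining the bounds, tw(G) = 1.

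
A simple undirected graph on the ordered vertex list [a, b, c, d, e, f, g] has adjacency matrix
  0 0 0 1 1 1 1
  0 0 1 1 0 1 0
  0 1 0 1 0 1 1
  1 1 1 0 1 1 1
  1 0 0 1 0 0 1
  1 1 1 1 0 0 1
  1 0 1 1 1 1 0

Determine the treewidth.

A width-3 tree decomposition is:
Bags: B1 = {a, d, f, g}  B2 = {c, d, f, g}  B3 = {a, d, e, g}  B4 = {b, c, d, f}
Tree: B1–B2, B1–B3, B2–B4
The largest bag has 4 vertices, giving width 3; this decomposition certifies tw(G) ≤ 3. For the lower bound, the 4 vertices {a, d, e, g} are pairwise adjacent, and any tree decomposition puts a clique entirely inside one bag — forcing width ≥ 3. The upper and lower bounds meet at 3, so that is the treewidth.

3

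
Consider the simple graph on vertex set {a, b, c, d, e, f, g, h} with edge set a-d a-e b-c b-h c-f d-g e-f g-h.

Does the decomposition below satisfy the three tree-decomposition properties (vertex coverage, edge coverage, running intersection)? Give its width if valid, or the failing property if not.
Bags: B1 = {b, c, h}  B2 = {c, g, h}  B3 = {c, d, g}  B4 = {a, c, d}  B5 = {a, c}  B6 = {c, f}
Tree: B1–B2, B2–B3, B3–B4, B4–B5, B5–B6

No — vertex e appears in no bag.

A tree decomposition must satisfy three properties: every vertex lies in some bag; for every edge, both endpoints lie together in some bag; and for every vertex, the bags containing it form a connected subtree. Here vertex e appears in no bag, so the decomposition is invalid.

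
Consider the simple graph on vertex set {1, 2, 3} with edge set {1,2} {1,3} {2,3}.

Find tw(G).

2

A width-2 tree decomposition is:
Bags: B1 = {1, 2, 3}
Tree: (single bag)
A single bag containing all 3 vertices is trivially a valid decomposition of width 2. For the lower bound, the 3 vertices {1, 2, 3} are pairwise adjacent, and any tree decomposition puts a clique entirely inside one bag — forcing width ≥ 2. Hence tw(G) = 2 exactly.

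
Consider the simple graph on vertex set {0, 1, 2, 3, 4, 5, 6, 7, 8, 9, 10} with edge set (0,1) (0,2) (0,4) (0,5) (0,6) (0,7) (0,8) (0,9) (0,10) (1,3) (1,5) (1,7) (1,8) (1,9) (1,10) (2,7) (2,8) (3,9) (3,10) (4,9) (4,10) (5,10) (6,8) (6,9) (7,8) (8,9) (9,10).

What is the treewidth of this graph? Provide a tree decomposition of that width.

Treewidth 3.
One such decomposition:
Bags: B1 = {1, 3, 9, 10}  B2 = {0, 1, 9, 10}  B3 = {0, 1, 8, 9}  B4 = {0, 1, 5, 10}  B5 = {0, 6, 8, 9}  B6 = {0, 4, 9, 10}  B7 = {0, 1, 7, 8}  B8 = {0, 2, 7, 8}
Tree: B1–B2, B2–B3, B2–B4, B3–B5, B2–B6, B3–B7, B7–B8

Every bag has size at most 4, so the width is 4 − 1 = 3 and tw(G) ≤ 3. Conversely, {0, 1, 8, 9} is a clique of size 4, and the vertices of any clique must share a bag in every tree decomposition; so some bag has ≥ 4 vertices and tw(G) ≥ 3. Therefore the treewidth is 3.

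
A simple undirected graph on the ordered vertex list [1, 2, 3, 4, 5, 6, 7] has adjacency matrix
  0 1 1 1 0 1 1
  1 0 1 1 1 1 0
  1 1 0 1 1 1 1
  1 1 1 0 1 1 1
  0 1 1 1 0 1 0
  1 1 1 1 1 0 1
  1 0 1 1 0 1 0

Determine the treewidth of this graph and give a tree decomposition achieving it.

Treewidth 4.
Bags: B1 = {1, 2, 3, 4, 6}  B2 = {2, 3, 4, 5, 6}  B3 = {1, 3, 4, 6, 7}
Tree: B1–B2, B1–B3

Each bag holds 5 vertices, so the decomposition has width 4, which upper-bounds the treewidth. On the other hand G contains the 5-clique {1, 2, 3, 4, 6}. A clique must lie in a single bag of any decomposition, so no decomposition can have width below 4. Therefore the treewidth is 4.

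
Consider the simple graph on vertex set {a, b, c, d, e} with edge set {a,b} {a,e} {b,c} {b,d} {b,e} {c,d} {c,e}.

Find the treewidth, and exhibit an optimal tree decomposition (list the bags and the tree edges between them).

Each bag holds 3 vertices, so the decomposition has width 2, which upper-bounds the treewidth. On the other hand G contains the 3-clique {b, c, d}. A clique must lie in a single bag of any decomposition, so no decomposition can have width below 2. The upper and lower bounds meet at 2, so that is the treewidth.

Treewidth 2.
Bags: B1 = {b, c, d}  B2 = {b, c, e}  B3 = {a, b, e}
Tree: B1–B2, B2–B3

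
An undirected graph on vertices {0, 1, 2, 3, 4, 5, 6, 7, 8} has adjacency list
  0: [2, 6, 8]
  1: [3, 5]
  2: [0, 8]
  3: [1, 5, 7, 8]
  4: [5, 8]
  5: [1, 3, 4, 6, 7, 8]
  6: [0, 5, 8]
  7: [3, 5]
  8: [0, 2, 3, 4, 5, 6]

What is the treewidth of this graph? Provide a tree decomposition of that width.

Treewidth 2.
One optimal decomposition is:
Bags: B1 = {4, 5, 8}  B2 = {5, 6, 8}  B3 = {3, 5, 8}  B4 = {1, 3, 5}  B5 = {0, 6, 8}  B6 = {0, 2, 8}  B7 = {3, 5, 7}
Tree: B1–B2, B2–B3, B3–B4, B2–B5, B5–B6, B4–B7

Every bag has size at most 3, so the width is 3 − 1 = 2 and tw(G) ≤ 2. For the lower bound, the 3 vertices {0, 2, 8} are pairwise adjacent, and any tree decomposition puts a clique entirely inside one bag — forcing width ≥ 2. Therefore the treewidth is 2.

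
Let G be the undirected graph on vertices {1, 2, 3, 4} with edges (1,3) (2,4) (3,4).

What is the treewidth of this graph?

A width-1 tree decomposition is:
Bags: B1 = {2, 4}  B2 = {3, 4}  B3 = {1, 3}
Tree: B1–B2, B2–B3
Every bag has size at most 2, so the width is 2 − 1 = 1 and tw(G) ≤ 1. Any graph with an edge has treewidth ≥ 1, and G has the edge 2–4. Therefore the treewidth is 1.

1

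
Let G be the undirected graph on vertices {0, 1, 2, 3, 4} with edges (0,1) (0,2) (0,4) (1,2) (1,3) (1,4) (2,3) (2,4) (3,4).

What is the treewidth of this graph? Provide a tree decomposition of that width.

Every bag has size at most 4, so the width is 4 − 1 = 3 and tw(G) ≤ 3. For the lower bound, the 4 vertices {0, 1, 2, 4} are pairwise adjacent, and any tree decomposition puts a clique entirely inside one bag — forcing width ≥ 3. The upper and lower bounds meet at 3, so that is the treewidth.

Treewidth 3.
Bags: B1 = {0, 1, 2, 4}  B2 = {1, 2, 3, 4}
Tree: B1–B2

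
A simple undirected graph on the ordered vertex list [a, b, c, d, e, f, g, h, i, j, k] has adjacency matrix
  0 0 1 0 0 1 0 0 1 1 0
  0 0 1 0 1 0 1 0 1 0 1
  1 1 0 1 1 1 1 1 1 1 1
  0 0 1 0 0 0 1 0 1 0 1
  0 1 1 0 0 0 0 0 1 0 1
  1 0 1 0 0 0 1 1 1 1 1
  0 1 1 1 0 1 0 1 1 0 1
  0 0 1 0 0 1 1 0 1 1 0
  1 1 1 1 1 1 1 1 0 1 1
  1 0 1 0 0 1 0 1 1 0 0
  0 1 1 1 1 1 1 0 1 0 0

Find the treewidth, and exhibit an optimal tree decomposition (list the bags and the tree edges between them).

Every bag has size at most 5, so the width is 5 − 1 = 4 and tw(G) ≤ 4. Conversely, {c, d, g, i, k} is a clique of size 5, and the vertices of any clique must share a bag in every tree decomposition; so some bag has ≥ 5 vertices and tw(G) ≥ 4. Therefore the treewidth is 4.

Treewidth 4.
One such decomposition:
Bags: B1 = {c, f, g, i, k}  B2 = {c, f, g, h, i}  B3 = {c, f, h, i, j}  B4 = {b, c, g, i, k}  B5 = {c, d, g, i, k}  B6 = {b, c, e, i, k}  B7 = {a, c, f, i, j}
Tree: B1–B2, B2–B3, B1–B4, B4–B5, B4–B6, B3–B7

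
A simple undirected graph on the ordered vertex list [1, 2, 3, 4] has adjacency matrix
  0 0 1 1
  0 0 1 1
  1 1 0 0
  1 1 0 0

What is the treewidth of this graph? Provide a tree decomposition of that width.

The largest bag has 3 vertices, giving width 2; this decomposition certifies tw(G) ≤ 2. The edges 3–2–4–1–3 form a cycle, so G is not a tree and its treewidth is at least 2. Therefore the treewidth is 2.

Treewidth 2.
One such decomposition:
Bags: B1 = {2, 3, 4}  B2 = {1, 3, 4}
Tree: B1–B2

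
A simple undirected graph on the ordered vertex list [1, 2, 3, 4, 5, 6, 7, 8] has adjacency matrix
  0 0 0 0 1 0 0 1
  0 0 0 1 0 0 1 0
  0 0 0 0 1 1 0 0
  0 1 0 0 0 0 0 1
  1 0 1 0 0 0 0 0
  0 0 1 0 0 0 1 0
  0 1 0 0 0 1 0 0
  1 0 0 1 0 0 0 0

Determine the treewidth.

A width-2 tree decomposition is:
Bags: B1 = {2, 6, 7}  B2 = {2, 3, 6}  B3 = {2, 3, 5}  B4 = {1, 2, 5}  B5 = {1, 2, 8}  B6 = {2, 4, 8}
Tree: B1–B2, B2–B3, B3–B4, B4–B5, B5–B6
The largest bag has 3 vertices, giving width 2; this decomposition certifies tw(G) ≤ 2. The edges 2–7–6–3–5–1–8–4–2 form a cycle, so G is not a tree and its treewidth is at least 2. Hence tw(G) = 2 exactly.

2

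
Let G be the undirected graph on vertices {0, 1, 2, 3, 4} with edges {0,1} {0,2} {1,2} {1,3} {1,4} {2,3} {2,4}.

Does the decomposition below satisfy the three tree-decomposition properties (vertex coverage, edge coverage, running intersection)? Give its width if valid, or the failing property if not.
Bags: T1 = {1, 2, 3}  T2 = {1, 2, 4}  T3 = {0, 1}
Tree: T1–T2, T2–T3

A tree decomposition must satisfy three properties: every vertex lies in some bag; for every edge, both endpoints lie together in some bag; and for every vertex, the bags containing it form a connected subtree. Here edge (2,0) lies in no bag, so the decomposition is invalid.

No — edge (2,0) lies in no bag.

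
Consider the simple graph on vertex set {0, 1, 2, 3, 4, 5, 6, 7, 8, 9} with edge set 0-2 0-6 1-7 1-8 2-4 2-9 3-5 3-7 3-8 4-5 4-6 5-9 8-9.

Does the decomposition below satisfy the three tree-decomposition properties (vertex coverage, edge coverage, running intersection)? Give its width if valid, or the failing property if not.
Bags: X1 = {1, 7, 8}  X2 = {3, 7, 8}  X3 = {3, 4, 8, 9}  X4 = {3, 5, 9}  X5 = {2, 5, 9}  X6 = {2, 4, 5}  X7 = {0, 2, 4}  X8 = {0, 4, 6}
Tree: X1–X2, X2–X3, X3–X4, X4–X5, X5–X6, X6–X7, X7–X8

No — bags containing vertex 4 are not connected in the tree.

A tree decomposition must satisfy three properties: every vertex lies in some bag; for every edge, both endpoints lie together in some bag; and for every vertex, the bags containing it form a connected subtree. Here bags containing vertex 4 are not connected in the tree, so the decomposition is invalid.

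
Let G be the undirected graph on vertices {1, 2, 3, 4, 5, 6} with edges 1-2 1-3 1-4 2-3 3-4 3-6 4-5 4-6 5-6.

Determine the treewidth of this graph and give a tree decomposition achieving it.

The largest bag has 3 vertices, giving width 2; this decomposition certifies tw(G) ≤ 2. On the other hand G contains the 3-clique {1, 2, 3}. A clique must lie in a single bag of any decomposition, so no decomposition can have width below 2. Combining the bounds, tw(G) = 2.

Treewidth 2.
Bags: B1 = {3, 4, 6}  B2 = {1, 3, 4}  B3 = {1, 2, 3}  B4 = {4, 5, 6}
Tree: B1–B2, B2–B3, B1–B4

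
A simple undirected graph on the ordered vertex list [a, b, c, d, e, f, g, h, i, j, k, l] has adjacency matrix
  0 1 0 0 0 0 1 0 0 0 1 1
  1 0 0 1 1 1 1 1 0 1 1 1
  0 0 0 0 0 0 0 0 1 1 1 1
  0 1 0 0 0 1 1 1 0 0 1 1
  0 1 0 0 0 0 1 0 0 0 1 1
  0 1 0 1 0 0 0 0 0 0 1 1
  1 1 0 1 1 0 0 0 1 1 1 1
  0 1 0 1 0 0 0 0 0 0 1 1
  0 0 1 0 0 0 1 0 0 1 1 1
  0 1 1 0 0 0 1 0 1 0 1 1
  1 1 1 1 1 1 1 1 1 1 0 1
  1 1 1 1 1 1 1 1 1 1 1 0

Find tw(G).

4

A width-4 tree decomposition is:
Bags: B1 = {b, e, g, k, l}  B2 = {b, g, j, k, l}  B3 = {b, d, g, k, l}  B4 = {a, b, g, k, l}  B5 = {g, i, j, k, l}  B6 = {c, i, j, k, l}  B7 = {b, d, f, k, l}  B8 = {b, d, h, k, l}
Tree: B1–B2, B2–B3, B1–B4, B2–B5, B5–B6, B3–B7, B3–B8
The largest bag has 5 vertices, giving width 4; this decomposition certifies tw(G) ≤ 4. Conversely, {c, i, j, k, l} is a clique of size 5, and the vertices of any clique must share a bag in every tree decomposition; so some bag has ≥ 5 vertices and tw(G) ≥ 4. Combining the bounds, tw(G) = 4.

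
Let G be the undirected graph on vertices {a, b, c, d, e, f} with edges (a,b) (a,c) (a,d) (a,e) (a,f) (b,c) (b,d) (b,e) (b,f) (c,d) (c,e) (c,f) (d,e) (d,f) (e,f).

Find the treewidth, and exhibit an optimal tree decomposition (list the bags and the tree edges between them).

A single bag containing all 6 vertices is trivially a valid decomposition of width 5. On the other hand G contains the 6-clique {a, b, c, d, e, f}. A clique must lie in a single bag of any decomposition, so no decomposition can have width below 5. Combining the bounds, tw(G) = 5.

Treewidth 5.
One such decomposition:
Bags: B1 = {a, b, c, d, e, f}
Tree: (single bag)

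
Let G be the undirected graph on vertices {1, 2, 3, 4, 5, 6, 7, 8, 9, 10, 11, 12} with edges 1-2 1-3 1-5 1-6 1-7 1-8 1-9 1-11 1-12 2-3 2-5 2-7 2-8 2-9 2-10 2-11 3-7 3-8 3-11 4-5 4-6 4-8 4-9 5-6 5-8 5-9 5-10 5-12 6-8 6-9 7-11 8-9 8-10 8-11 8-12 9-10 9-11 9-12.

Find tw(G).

4

A width-4 tree decomposition is:
Bags: B1 = {1, 2, 5, 8, 9}  B2 = {1, 2, 8, 9, 11}  B3 = {1, 5, 8, 9, 12}  B4 = {1, 5, 6, 8, 9}  B5 = {1, 2, 3, 8, 11}  B6 = {2, 5, 8, 9, 10}  B7 = {1, 2, 3, 7, 11}  B8 = {4, 5, 6, 8, 9}
Tree: B1–B2, B1–B3, B1–B4, B2–B5, B1–B6, B5–B7, B4–B8
Each bag holds 5 vertices, so the decomposition has width 4, which upper-bounds the treewidth. On the other hand G contains the 5-clique {1, 2, 8, 9, 11}. A clique must lie in a single bag of any decomposition, so no decomposition can have width below 4. Combining the bounds, tw(G) = 4.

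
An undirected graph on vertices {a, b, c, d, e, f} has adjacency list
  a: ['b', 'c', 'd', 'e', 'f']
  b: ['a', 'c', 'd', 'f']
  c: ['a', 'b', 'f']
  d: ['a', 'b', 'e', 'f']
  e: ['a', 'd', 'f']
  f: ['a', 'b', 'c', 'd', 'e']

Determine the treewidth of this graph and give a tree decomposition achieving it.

The largest bag has 4 vertices, giving width 3; this decomposition certifies tw(G) ≤ 3. On the other hand G contains the 4-clique {a, d, e, f}. A clique must lie in a single bag of any decomposition, so no decomposition can have width below 3. Therefore the treewidth is 3.

Treewidth 3.
One optimal decomposition is:
Bags: B1 = {a, b, d, f}  B2 = {a, d, e, f}  B3 = {a, b, c, f}
Tree: B1–B2, B1–B3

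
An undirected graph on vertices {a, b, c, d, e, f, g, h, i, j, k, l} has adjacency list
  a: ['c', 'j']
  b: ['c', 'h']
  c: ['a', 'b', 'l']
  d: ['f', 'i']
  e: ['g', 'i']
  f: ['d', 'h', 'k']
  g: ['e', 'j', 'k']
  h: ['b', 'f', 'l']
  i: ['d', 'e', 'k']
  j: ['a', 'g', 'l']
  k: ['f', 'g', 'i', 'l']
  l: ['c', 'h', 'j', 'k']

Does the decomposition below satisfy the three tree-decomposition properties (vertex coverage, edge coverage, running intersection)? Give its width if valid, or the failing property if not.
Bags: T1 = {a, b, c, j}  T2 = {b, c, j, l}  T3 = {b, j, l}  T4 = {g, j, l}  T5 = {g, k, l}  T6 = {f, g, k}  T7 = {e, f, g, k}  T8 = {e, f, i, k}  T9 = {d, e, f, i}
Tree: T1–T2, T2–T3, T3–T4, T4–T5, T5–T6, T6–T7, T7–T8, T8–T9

No — vertex h appears in no bag.

A tree decomposition must satisfy three properties: every vertex lies in some bag; for every edge, both endpoints lie together in some bag; and for every vertex, the bags containing it form a connected subtree. Here vertex h appears in no bag, so the decomposition is invalid.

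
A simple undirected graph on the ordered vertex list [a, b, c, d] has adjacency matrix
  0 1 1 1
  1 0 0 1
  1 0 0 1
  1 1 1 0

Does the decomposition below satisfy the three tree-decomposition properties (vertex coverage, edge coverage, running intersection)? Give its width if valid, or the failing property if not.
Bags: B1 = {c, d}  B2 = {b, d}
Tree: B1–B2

No — vertex a appears in no bag.

A tree decomposition must satisfy three properties: every vertex lies in some bag; for every edge, both endpoints lie together in some bag; and for every vertex, the bags containing it form a connected subtree. Here vertex a appears in no bag, so the decomposition is invalid.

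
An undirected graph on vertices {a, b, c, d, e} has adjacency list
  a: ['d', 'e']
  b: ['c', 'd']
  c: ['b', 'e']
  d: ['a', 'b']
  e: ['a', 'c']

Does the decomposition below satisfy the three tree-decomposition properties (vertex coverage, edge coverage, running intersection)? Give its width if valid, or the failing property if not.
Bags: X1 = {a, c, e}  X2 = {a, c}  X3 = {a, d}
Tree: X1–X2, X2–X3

A tree decomposition must satisfy three properties: every vertex lies in some bag; for every edge, both endpoints lie together in some bag; and for every vertex, the bags containing it form a connected subtree. Here vertex b appears in no bag, so the decomposition is invalid.

No — vertex b appears in no bag.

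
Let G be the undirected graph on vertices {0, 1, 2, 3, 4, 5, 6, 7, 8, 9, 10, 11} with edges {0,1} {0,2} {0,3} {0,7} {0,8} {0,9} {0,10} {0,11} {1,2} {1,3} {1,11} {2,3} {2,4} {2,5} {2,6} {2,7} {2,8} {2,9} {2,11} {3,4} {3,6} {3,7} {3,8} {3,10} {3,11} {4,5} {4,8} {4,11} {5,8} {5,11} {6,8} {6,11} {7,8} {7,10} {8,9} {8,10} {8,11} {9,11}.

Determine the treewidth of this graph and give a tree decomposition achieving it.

Each bag holds 5 vertices, so the decomposition has width 4, which upper-bounds the treewidth. For the lower bound, the 5 vertices {0, 2, 8, 9, 11} are pairwise adjacent, and any tree decomposition puts a clique entirely inside one bag — forcing width ≥ 4. Hence tw(G) = 4 exactly.

Treewidth 4.
One such decomposition:
Bags: B1 = {0, 2, 3, 7, 8}  B2 = {0, 2, 3, 8, 11}  B3 = {0, 2, 8, 9, 11}  B4 = {2, 3, 4, 8, 11}  B5 = {2, 4, 5, 8, 11}  B6 = {0, 3, 7, 8, 10}  B7 = {0, 1, 2, 3, 11}  B8 = {2, 3, 6, 8, 11}
Tree: B1–B2, B2–B3, B2–B4, B4–B5, B1–B6, B2–B7, B4–B8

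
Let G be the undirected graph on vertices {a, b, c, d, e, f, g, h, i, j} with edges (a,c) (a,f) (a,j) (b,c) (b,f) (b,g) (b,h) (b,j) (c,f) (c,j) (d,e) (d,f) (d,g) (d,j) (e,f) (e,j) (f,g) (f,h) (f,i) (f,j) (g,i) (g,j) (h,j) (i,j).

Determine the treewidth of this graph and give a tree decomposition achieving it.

Treewidth 3.
Bags: B1 = {b, f, h, j}  B2 = {b, c, f, j}  B3 = {a, c, f, j}  B4 = {b, f, g, j}  B5 = {f, g, i, j}  B6 = {d, f, g, j}  B7 = {d, e, f, j}
Tree: B1–B2, B2–B3, B2–B4, B4–B5, B4–B6, B6–B7

Each bag holds 4 vertices, so the decomposition has width 3, which upper-bounds the treewidth. Conversely, {d, f, g, j} is a clique of size 4, and the vertices of any clique must share a bag in every tree decomposition; so some bag has ≥ 4 vertices and tw(G) ≥ 3. Hence tw(G) = 3 exactly.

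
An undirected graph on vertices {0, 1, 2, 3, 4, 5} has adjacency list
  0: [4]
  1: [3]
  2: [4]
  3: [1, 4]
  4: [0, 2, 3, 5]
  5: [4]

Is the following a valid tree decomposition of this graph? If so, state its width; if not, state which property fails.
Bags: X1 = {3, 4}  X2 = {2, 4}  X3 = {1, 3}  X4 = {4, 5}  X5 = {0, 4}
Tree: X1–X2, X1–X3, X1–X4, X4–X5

Vertex coverage: the bags together contain {0, 1, 2, 3, 4, 5}, the full vertex set. Edge coverage: each edge of G has both endpoints in at least one bag. Running intersection: for every vertex, the bags containing it form a connected subtree. All three properties hold, so this is a valid tree decomposition of width max|bag| − 1 = 1, and hence tw(G) ≤ 1.

Yes; width 1.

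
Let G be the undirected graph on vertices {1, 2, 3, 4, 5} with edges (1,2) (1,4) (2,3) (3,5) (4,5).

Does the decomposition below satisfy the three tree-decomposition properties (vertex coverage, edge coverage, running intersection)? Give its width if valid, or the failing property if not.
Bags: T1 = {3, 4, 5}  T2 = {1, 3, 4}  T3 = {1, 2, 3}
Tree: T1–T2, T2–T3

Yes; width 2.

Checking the three conditions: (i) the bags cover all of {1, 2, 3, 4, 5}; (ii) for each edge, some bag contains both endpoints; (iii) the bags containing any fixed vertex form a subtree. All hold, so the decomposition is valid with width 3 − 1 = 2.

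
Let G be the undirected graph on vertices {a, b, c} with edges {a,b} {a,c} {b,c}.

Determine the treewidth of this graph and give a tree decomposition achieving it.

With just one bag of size 3, the width is 3 − 1 = 2, so tw(G) ≤ 2. For the lower bound, the 3 vertices {a, b, c} are pairwise adjacent, and any tree decomposition puts a clique entirely inside one bag — forcing width ≥ 2. Therefore the treewidth is 2.

Treewidth 2.
One optimal decomposition is:
Bags: B1 = {a, b, c}
Tree: (single bag)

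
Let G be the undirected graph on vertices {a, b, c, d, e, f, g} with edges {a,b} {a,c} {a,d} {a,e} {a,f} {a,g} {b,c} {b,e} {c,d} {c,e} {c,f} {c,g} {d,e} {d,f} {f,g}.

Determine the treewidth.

A width-3 tree decomposition is:
Bags: B1 = {a, c, d, e}  B2 = {a, c, d, f}  B3 = {a, b, c, e}  B4 = {a, c, f, g}
Tree: B1–B2, B1–B3, B2–B4
Each bag holds 4 vertices, so the decomposition has width 3, which upper-bounds the treewidth. Conversely, {a, c, d, e} is a clique of size 4, and the vertices of any clique must share a bag in every tree decomposition; so some bag has ≥ 4 vertices and tw(G) ≥ 3. Combining the bounds, tw(G) = 3.

3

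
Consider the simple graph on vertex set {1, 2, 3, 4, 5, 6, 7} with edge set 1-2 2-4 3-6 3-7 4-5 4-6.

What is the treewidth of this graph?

1

A width-1 tree decomposition is:
Bags: B1 = {3, 7}  B2 = {3, 6}  B3 = {4, 6}  B4 = {2, 4}  B5 = {1, 2}  B6 = {4, 5}
Tree: B1–B2, B2–B3, B3–B4, B4–B5, B3–B6
Every bag has size at most 2, so the width is 2 − 1 = 1 and tw(G) ≤ 1. Since G has at least one edge (e.g. 3–7), it is not an edgeless graph, so tw(G) ≥ 1. Therefore the treewidth is 1.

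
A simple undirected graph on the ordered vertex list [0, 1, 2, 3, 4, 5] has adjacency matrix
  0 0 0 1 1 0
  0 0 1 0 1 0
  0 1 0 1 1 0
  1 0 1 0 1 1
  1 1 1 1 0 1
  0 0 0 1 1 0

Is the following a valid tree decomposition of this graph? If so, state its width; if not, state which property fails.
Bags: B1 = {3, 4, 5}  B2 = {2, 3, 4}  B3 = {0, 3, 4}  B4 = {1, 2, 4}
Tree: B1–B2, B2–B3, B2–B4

Every vertex of G appears in some bag (union = {0, 1, 2, 3, 4, 5}); every edge is covered by a bag; and for each vertex v the set of bags containing v is connected in the bag tree. The decomposition is therefore valid. The largest bag has 3 vertices, so the width is 2.

Yes; width 2.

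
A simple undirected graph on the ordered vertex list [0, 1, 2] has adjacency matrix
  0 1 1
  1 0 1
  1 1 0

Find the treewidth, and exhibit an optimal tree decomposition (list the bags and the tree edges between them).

With just one bag of size 3, the width is 3 − 1 = 2, so tw(G) ≤ 2. On the other hand G contains the 3-clique {0, 1, 2}. A clique must lie in a single bag of any decomposition, so no decomposition can have width below 2. The upper and lower bounds meet at 2, so that is the treewidth.

Treewidth 2.
One such decomposition:
Bags: B1 = {0, 1, 2}
Tree: (single bag)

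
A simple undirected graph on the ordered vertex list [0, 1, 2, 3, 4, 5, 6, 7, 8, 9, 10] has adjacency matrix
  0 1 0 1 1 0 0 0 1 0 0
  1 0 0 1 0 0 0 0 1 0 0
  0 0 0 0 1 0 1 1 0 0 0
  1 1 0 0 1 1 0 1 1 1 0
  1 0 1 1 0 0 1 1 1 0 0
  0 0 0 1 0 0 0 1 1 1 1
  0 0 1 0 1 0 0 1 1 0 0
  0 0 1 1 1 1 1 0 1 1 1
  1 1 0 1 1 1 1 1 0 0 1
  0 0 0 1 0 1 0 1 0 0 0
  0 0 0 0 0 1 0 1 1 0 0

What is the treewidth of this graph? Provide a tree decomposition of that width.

Treewidth 3.
One optimal decomposition is:
Bags: B1 = {0, 3, 4, 8}  B2 = {3, 4, 7, 8}  B3 = {3, 5, 7, 8}  B4 = {4, 6, 7, 8}  B5 = {2, 4, 6, 7}  B6 = {5, 7, 8, 10}  B7 = {0, 1, 3, 8}  B8 = {3, 5, 7, 9}
Tree: B1–B2, B2–B3, B2–B4, B4–B5, B3–B6, B1–B7, B3–B8

Every bag has size at most 4, so the width is 4 − 1 = 3 and tw(G) ≤ 3. Conversely, {0, 1, 3, 8} is a clique of size 4, and the vertices of any clique must share a bag in every tree decomposition; so some bag has ≥ 4 vertices and tw(G) ≥ 3. Hence tw(G) = 3 exactly.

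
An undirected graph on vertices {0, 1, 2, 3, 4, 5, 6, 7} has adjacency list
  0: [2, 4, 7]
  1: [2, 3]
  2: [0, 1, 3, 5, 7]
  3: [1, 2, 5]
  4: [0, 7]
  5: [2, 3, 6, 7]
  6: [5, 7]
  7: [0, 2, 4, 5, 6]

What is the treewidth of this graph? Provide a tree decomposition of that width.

The largest bag has 3 vertices, giving width 2; this decomposition certifies tw(G) ≤ 2. Conversely, {0, 2, 7} is a clique of size 3, and the vertices of any clique must share a bag in every tree decomposition; so some bag has ≥ 3 vertices and tw(G) ≥ 2. Combining the bounds, tw(G) = 2.

Treewidth 2.
One optimal decomposition is:
Bags: B1 = {0, 2, 7}  B2 = {0, 4, 7}  B3 = {2, 5, 7}  B4 = {5, 6, 7}  B5 = {2, 3, 5}  B6 = {1, 2, 3}
Tree: B1–B2, B1–B3, B3–B4, B3–B5, B5–B6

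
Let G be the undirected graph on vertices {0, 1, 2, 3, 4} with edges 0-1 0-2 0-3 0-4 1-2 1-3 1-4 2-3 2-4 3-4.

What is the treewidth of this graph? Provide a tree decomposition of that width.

Treewidth 4.
One optimal decomposition is:
Bags: B1 = {0, 1, 2, 3, 4}
Tree: (single bag)

A single bag containing all 5 vertices is trivially a valid decomposition of width 4. On the other hand G contains the 5-clique {0, 1, 2, 3, 4}. A clique must lie in a single bag of any decomposition, so no decomposition can have width below 4. Hence tw(G) = 4 exactly.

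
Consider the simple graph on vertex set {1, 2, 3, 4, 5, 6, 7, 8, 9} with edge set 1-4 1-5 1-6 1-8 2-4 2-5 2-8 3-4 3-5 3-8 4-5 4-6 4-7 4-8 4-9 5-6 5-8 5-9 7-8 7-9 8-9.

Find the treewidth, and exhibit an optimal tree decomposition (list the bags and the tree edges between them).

Treewidth 3.
One optimal decomposition is:
Bags: B1 = {4, 5, 8, 9}  B2 = {2, 4, 5, 8}  B3 = {1, 4, 5, 8}  B4 = {1, 4, 5, 6}  B5 = {3, 4, 5, 8}  B6 = {4, 7, 8, 9}
Tree: B1–B2, B2–B3, B3–B4, B1–B5, B1–B6

The largest bag has 4 vertices, giving width 3; this decomposition certifies tw(G) ≤ 3. On the other hand G contains the 4-clique {1, 4, 5, 8}. A clique must lie in a single bag of any decomposition, so no decomposition can have width below 3. Combining the bounds, tw(G) = 3.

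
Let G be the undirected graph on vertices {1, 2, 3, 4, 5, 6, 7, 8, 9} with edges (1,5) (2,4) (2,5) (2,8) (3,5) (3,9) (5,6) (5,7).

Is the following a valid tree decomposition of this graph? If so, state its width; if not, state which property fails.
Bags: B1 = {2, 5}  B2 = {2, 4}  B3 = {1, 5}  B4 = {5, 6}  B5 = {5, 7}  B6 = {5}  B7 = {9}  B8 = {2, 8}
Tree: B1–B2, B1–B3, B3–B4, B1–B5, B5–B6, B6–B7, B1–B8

A tree decomposition must satisfy three properties: every vertex lies in some bag; for every edge, both endpoints lie together in some bag; and for every vertex, the bags containing it form a connected subtree. Here vertex 3 appears in no bag, so the decomposition is invalid.

No — vertex 3 appears in no bag.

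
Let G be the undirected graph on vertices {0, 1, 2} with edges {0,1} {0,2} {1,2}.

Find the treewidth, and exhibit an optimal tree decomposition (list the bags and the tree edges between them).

Treewidth 2.
Bags: B1 = {0, 1, 2}
Tree: (single bag)

A single bag containing all 3 vertices is trivially a valid decomposition of width 2. Conversely, {0, 1, 2} is a clique of size 3, and the vertices of any clique must share a bag in every tree decomposition; so some bag has ≥ 3 vertices and tw(G) ≥ 2. Therefore the treewidth is 2.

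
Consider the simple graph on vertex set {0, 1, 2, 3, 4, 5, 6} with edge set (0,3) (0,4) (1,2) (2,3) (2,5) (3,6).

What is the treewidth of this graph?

A width-1 tree decomposition is:
Bags: B1 = {2, 3}  B2 = {0, 3}  B3 = {2, 5}  B4 = {3, 6}  B5 = {1, 2}  B6 = {0, 4}
Tree: B1–B2, B1–B3, B1–B4, B3–B5, B2–B6
The largest bag has 2 vertices, giving width 1; this decomposition certifies tw(G) ≤ 1. G has an edge, so its treewidth is at least 1. Hence tw(G) = 1 exactly.

1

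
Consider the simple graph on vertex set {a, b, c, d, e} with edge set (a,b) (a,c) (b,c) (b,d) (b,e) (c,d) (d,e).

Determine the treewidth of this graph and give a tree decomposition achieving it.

Every bag has size at most 3, so the width is 3 − 1 = 2 and tw(G) ≤ 2. For the lower bound, the 3 vertices {b, d, e} are pairwise adjacent, and any tree decomposition puts a clique entirely inside one bag — forcing width ≥ 2. Hence tw(G) = 2 exactly.

Treewidth 2.
One optimal decomposition is:
Bags: B1 = {b, d, e}  B2 = {b, c, d}  B3 = {a, b, c}
Tree: B1–B2, B2–B3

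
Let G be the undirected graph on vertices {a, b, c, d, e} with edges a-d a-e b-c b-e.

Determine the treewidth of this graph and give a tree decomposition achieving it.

Treewidth 1.
One optimal decomposition is:
Bags: B1 = {a, d}  B2 = {a, e}  B3 = {b, e}  B4 = {b, c}
Tree: B1–B2, B2–B3, B3–B4

Every bag has size at most 2, so the width is 2 − 1 = 1 and tw(G) ≤ 1. G has an edge, so its treewidth is at least 1. Hence tw(G) = 1 exactly.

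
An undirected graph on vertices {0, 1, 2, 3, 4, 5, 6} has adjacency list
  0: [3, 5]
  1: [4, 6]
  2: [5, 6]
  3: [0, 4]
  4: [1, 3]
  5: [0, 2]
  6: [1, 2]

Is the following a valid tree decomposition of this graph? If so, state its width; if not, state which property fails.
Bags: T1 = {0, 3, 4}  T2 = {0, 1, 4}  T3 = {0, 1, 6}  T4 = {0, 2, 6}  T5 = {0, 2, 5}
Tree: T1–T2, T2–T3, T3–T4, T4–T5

Every vertex of G appears in some bag (union = {0, 1, 2, 3, 4, 5, 6}); every edge is covered by a bag; and for each vertex v the set of bags containing v is connected in the bag tree. The decomposition is therefore valid. The largest bag has 3 vertices, so the width is 2.

Yes; width 2.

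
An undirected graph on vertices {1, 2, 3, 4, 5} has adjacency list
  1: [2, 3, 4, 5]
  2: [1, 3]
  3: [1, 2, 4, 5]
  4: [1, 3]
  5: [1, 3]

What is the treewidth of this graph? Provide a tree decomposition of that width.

Treewidth 2.
Bags: B1 = {1, 2, 3}  B2 = {1, 3, 5}  B3 = {1, 3, 4}
Tree: B1–B2, B2–B3

Every bag has size at most 3, so the width is 3 − 1 = 2 and tw(G) ≤ 2. Conversely, {1, 2, 3} is a clique of size 3, and the vertices of any clique must share a bag in every tree decomposition; so some bag has ≥ 3 vertices and tw(G) ≥ 2. Combining the bounds, tw(G) = 2.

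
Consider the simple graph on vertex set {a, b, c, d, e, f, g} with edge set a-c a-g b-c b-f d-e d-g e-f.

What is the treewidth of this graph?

A width-2 tree decomposition is:
Bags: B1 = {d, e, g}  B2 = {e, f, g}  B3 = {b, f, g}  B4 = {b, c, g}  B5 = {a, c, g}
Tree: B1–B2, B2–B3, B3–B4, B4–B5
Every bag has size at most 3, so the width is 3 − 1 = 2 and tw(G) ≤ 2. The edges g–d–e–f–b–c–a–g form a cycle, so G is not a tree and its treewidth is at least 2. Combining the bounds, tw(G) = 2.

2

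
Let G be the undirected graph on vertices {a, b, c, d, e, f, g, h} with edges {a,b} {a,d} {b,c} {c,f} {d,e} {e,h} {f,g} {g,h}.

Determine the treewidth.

2

A width-2 tree decomposition is:
Bags: B1 = {f, g, h}  B2 = {e, f, h}  B3 = {d, e, f}  B4 = {a, d, f}  B5 = {a, b, f}  B6 = {b, c, f}
Tree: B1–B2, B2–B3, B3–B4, B4–B5, B5–B6
Every bag has size at most 3, so the width is 3 − 1 = 2 and tw(G) ≤ 2. The edges f–g–h–e–d–a–b–c–f form a cycle, so G is not a tree and its treewidth is at least 2. Hence tw(G) = 2 exactly.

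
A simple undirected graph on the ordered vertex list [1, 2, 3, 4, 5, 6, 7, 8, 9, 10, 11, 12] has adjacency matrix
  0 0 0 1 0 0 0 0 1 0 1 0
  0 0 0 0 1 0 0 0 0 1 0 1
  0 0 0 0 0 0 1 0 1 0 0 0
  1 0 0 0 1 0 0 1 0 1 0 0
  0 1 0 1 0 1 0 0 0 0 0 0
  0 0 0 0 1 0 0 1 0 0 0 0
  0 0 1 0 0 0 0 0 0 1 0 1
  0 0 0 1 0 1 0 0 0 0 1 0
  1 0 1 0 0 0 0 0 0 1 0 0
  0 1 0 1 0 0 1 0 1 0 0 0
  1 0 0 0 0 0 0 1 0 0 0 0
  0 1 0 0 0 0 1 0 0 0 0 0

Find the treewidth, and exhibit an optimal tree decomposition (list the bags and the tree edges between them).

The largest bag has 4 vertices, giving width 3; this decomposition certifies tw(G) ≤ 3. For the lower bound: the 4 vertex sets {6,8,11}, {1}, {4}, {2,5,9,10} are disjoint, each induces a connected subgraph, and every pair is joined by at least one edge of G. Contracting each set to a single vertex therefore yields K_{4} as a minor, and since treewidth is minor-monotone, tw(G) ≥ tw(K_{4}) = 3. The upper and lower bounds meet at 3, so that is the treewidth.

Treewidth 3.
One optimal decomposition is:
Bags: B1 = {1, 6, 8, 11}  B2 = {1, 4, 6, 8}  B3 = {1, 4, 5, 6}  B4 = {1, 4, 5, 9}  B5 = {4, 5, 9, 10}  B6 = {2, 5, 9, 10}  B7 = {2, 3, 9, 10}  B8 = {2, 3, 7, 10}  B9 = {2, 3, 7, 12}
Tree: B1–B2, B2–B3, B3–B4, B4–B5, B5–B6, B6–B7, B7–B8, B8–B9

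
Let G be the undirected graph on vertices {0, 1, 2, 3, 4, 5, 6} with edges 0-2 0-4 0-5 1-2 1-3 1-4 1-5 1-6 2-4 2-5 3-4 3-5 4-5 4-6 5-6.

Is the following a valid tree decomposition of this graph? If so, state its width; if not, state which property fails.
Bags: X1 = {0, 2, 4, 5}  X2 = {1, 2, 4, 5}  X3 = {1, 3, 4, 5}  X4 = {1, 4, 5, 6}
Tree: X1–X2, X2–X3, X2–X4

Vertex coverage: the bags together contain {0, 1, 2, 3, 4, 5, 6}, the full vertex set. Edge coverage: each edge of G has both endpoints in at least one bag. Running intersection: for every vertex, the bags containing it form a connected subtree. All three properties hold, so this is a valid tree decomposition of width max|bag| − 1 = 3, and hence tw(G) ≤ 3.

Yes; width 3.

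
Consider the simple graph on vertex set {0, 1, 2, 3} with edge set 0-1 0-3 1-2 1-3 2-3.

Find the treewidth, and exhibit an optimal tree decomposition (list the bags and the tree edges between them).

The largest bag has 3 vertices, giving width 2; this decomposition certifies tw(G) ≤ 2. For the lower bound, the 3 vertices {0, 1, 3} are pairwise adjacent, and any tree decomposition puts a clique entirely inside one bag — forcing width ≥ 2. The upper and lower bounds meet at 2, so that is the treewidth.

Treewidth 2.
One optimal decomposition is:
Bags: B1 = {1, 2, 3}  B2 = {0, 1, 3}
Tree: B1–B2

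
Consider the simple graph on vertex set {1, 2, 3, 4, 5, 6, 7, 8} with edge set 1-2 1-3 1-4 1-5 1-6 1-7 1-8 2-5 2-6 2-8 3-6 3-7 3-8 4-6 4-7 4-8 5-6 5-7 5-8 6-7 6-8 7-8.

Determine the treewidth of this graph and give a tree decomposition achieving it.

Treewidth 4.
One such decomposition:
Bags: B1 = {1, 5, 6, 7, 8}  B2 = {1, 3, 6, 7, 8}  B3 = {1, 2, 5, 6, 8}  B4 = {1, 4, 6, 7, 8}
Tree: B1–B2, B1–B3, B1–B4

The largest bag has 5 vertices, giving width 4; this decomposition certifies tw(G) ≤ 4. On the other hand G contains the 5-clique {1, 2, 5, 6, 8}. A clique must lie in a single bag of any decomposition, so no decomposition can have width below 4. Combining the bounds, tw(G) = 4.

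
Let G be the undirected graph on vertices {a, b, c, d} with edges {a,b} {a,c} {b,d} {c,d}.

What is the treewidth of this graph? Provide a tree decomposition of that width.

Treewidth 2.
Bags: B1 = {a, b, d}  B2 = {a, c, d}
Tree: B1–B2

The largest bag has 3 vertices, giving width 2; this decomposition certifies tw(G) ≤ 2. Since d–b–a–c–d is a cycle in G, G is not acyclic. Forests are exactly the graphs of treewidth ≤ 1, so tw(G) ≥ 2. The upper and lower bounds meet at 2, so that is the treewidth.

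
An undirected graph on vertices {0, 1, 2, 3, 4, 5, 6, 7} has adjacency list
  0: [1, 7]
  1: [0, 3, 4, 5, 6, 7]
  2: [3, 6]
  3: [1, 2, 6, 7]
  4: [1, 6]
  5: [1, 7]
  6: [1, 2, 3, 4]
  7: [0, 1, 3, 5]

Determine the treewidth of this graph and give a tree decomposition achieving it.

Treewidth 2.
One optimal decomposition is:
Bags: B1 = {1, 5, 7}  B2 = {0, 1, 7}  B3 = {1, 3, 7}  B4 = {1, 3, 6}  B5 = {2, 3, 6}  B6 = {1, 4, 6}
Tree: B1–B2, B2–B3, B3–B4, B4–B5, B4–B6

Each bag holds 3 vertices, so the decomposition has width 2, which upper-bounds the treewidth. For the lower bound, the 3 vertices {1, 4, 6} are pairwise adjacent, and any tree decomposition puts a clique entirely inside one bag — forcing width ≥ 2. The upper and lower bounds meet at 2, so that is the treewidth.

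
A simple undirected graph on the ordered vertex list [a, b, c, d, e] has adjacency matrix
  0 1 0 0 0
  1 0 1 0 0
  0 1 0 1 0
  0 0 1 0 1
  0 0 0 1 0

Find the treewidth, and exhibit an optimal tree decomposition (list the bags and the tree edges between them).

Treewidth 1.
One optimal decomposition is:
Bags: B1 = {d, e}  B2 = {c, d}  B3 = {b, c}  B4 = {a, b}
Tree: B1–B2, B2–B3, B3–B4

Each bag holds 2 vertices, so the decomposition has width 1, which upper-bounds the treewidth. Any graph with an edge has treewidth ≥ 1, and G has the edge e–d. The upper and lower bounds meet at 1, so that is the treewidth.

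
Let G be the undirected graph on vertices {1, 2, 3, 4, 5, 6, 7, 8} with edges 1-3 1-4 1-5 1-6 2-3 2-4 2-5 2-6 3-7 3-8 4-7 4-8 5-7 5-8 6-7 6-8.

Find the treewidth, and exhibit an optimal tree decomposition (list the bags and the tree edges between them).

Treewidth 4.
One such decomposition:
Bags: B1 = {3, 4, 5, 6, 8}  B2 = {2, 3, 4, 5, 6}  B3 = {3, 4, 5, 6, 7}  B4 = {1, 3, 4, 5, 6}
Tree: B1–B2, B2–B3, B3–B4

Each bag holds 5 vertices, so the decomposition has width 4, which upper-bounds the treewidth. For the lower bound: the 5 vertex sets {3,8}, {2,4}, {5,7}, {6}, {1} are disjoint, each induces a connected subgraph, and every pair is joined by at least one edge of G. Contracting each set to a single vertex therefore yields K_{5} as a minor, and since treewidth is minor-monotone, tw(G) ≥ tw(K_{5}) = 4. Hence tw(G) = 4 exactly.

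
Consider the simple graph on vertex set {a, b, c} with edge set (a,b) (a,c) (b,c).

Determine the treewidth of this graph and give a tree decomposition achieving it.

A single bag containing all 3 vertices is trivially a valid decomposition of width 2. Conversely, {a, b, c} is a clique of size 3, and the vertices of any clique must share a bag in every tree decomposition; so some bag has ≥ 3 vertices and tw(G) ≥ 2. Combining the bounds, tw(G) = 2.

Treewidth 2.
Bags: B1 = {a, b, c}
Tree: (single bag)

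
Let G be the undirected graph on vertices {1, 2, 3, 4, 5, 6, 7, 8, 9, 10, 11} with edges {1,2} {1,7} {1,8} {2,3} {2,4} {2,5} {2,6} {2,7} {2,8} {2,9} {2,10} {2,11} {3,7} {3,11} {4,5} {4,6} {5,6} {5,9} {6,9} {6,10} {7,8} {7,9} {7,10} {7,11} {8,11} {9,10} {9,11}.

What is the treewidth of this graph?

3

A width-3 tree decomposition is:
Bags: B1 = {2, 6, 9, 10}  B2 = {2, 7, 9, 10}  B3 = {2, 7, 9, 11}  B4 = {2, 3, 7, 11}  B5 = {2, 7, 8, 11}  B6 = {2, 5, 6, 9}  B7 = {1, 2, 7, 8}  B8 = {2, 4, 5, 6}
Tree: B1–B2, B2–B3, B3–B4, B3–B5, B1–B6, B5–B7, B6–B8
Every bag has size at most 4, so the width is 4 − 1 = 3 and tw(G) ≤ 3. Conversely, {2, 4, 5, 6} is a clique of size 4, and the vertices of any clique must share a bag in every tree decomposition; so some bag has ≥ 4 vertices and tw(G) ≥ 3. Combining the bounds, tw(G) = 3.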